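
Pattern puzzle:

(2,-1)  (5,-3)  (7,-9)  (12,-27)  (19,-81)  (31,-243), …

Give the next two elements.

First entry — each term is the sum of the two before it: 2, 5, 7, 12, 19, 31 → 50 → 81.
Second entry: -1, -3, -9, -27, -81, -243 → -729 → -2187 (×3 each step).
So the next two elements are (50,-729) and (81,-2187).

(50,-729), (81,-2187)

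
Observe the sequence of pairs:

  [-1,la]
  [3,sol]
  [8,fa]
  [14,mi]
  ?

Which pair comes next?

First part — differences are 4, 5, 6, … (increasing by 1 each time): -1, 3, 8, 14 → 21.
For the note, runs backward through the solfège scale do→ti: la, sol, fa, mi → re.
So the next pair is [21,re].

[21,re]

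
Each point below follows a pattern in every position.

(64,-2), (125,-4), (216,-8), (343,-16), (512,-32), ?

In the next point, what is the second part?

-64

Second part: ×2 each step; -2, -4, -8, -16, -32 → -64.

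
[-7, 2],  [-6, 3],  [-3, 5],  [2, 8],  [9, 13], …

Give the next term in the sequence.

First component — differences are 1, 3, 5, … (increasing by 2 each time): -7, -6, -3, 2, 9 → 18.
Second component: each term is the sum of the two before it; 2, 3, 5, 8, 13 → 21.
Putting it together: [18, 21].

[18, 21]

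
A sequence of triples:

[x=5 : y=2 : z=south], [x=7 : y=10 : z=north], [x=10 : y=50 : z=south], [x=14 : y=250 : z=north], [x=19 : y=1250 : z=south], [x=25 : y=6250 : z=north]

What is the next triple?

X: 5, 7, 10, 14, 19, 25 → 32 (differences are 2, 3, 4, … (increasing by 1 each time)).
Y: ×5 each step, so 2, 10, 50, 250, 1250, 6250 → 31250.
Z: alternates south ↔ north, so south, north, south, north, south, north → south.
So the next triple is [x=32 : y=31250 : z=south].

[x=32 : y=31250 : z=south]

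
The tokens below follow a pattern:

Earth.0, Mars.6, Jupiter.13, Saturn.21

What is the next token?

Uranus.30

Planet: runs through the planets Mercury→Neptune, so Earth, Mars, Jupiter, Saturn → Uranus.
Second component goes 0, 6, 13, 21 → 30 (differences are 6, 7, 8, … (increasing by 1 each time)).
So the next token is Uranus.30.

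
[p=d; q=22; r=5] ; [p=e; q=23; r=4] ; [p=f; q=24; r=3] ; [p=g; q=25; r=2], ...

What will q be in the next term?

26

Q: +1 each step; 22, 23, 24, 25 → 26.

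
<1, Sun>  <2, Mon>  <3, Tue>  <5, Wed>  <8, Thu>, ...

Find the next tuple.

<13, Fri>

First entry: 1, 2, 3, 5, 8 → 13 (each term is the sum of the two before it).
Day goes Sun, Mon, Tue, Wed, Thu → Fri (runs through the weekdays Mon→Sun).
Putting it together: <13, Fri>.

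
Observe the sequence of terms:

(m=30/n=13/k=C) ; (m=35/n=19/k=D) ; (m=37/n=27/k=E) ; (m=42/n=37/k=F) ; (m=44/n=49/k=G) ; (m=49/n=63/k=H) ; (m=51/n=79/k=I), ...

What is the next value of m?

56

M: 30, 35, 37, 42, 44, 49, 51 → 56 (alternating steps +5, +2, +5, +2, …).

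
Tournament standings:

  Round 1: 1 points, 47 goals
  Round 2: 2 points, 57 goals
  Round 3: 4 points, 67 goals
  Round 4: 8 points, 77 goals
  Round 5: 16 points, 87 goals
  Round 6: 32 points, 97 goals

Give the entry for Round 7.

64 points, 107 goals

Points: 1, 2, 4, 8, 16, 32 → 64 (×2 each step).
Goals goes 47, 57, 67, 77, 87, 97 → 107 (+10 each step).
So the next record is 64 points, 107 goals.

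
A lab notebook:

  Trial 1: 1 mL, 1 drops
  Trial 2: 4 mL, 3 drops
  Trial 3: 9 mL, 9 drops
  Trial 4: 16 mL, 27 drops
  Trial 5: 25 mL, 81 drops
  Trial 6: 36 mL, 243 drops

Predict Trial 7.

ML: perfect squares: 1², 2², 3², …, so 1, 4, 9, 16, 25, 36 → 49.
Drops — ×3 each step: 1, 3, 9, 27, 81, 243 → 729.
Combining the parts gives 49 mL, 729 drops.

49 mL, 729 drops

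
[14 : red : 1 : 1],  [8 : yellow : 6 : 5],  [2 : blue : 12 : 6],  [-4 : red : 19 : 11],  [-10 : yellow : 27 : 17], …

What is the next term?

First part: −6 each step; 14, 8, 2, -4, -10 → -16.
Colour: repeats red → yellow → blue; red, yellow, blue, red, yellow → blue.
Third part goes 1, 6, 12, 19, 27 → 36 (differences are 5, 6, 7, … (increasing by 1 each time)).
Fourth part goes 1, 5, 6, 11, 17 → 28 (each term is the sum of the two before it).
Combining the parts gives [-16 : blue : 36 : 28].

[-16 : blue : 36 : 28]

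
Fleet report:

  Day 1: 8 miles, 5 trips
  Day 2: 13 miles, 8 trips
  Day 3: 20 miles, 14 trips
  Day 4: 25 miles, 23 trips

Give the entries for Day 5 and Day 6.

32 miles, 35 trips; 37 miles, 50 trips

Miles — alternating steps +5, +7, +5, +7, …: 8, 13, 20, 25 → 32 → 37.
Trips: 5, 8, 14, 23 → 35 → 50 (differences are 3, 6, 9, … (increasing by 3 each time)).
So the next two lines are 32 miles, 35 trips and 37 miles, 50 trips.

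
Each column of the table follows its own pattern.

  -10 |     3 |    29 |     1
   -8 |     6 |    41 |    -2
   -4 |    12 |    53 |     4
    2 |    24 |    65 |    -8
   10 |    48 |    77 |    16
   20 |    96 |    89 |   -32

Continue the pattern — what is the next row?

First component: differences are 2, 4, 6, … (increasing by 2 each time), so -10, -8, -4, 2, 10, 20 → 32.
Second component: 3, 6, 12, 24, 48, 96 → 192 (×2 each step).
Third component goes 29, 41, 53, 65, 77, 89 → 101 (+12 each step).
Fourth component: 1, -2, 4, -8, 16, -32 → 64 (×(-2) each step).
So the next row is 32  192  101  64.

32  192  101  64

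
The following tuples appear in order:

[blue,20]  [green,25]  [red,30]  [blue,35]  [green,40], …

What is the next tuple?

For the colour, repeats blue → green → red: blue, green, red, blue, green → red.
Second component: 20, 25, 30, 35, 40 → 45 (+5 each step).
So the next tuple is [red,45].

[red,45]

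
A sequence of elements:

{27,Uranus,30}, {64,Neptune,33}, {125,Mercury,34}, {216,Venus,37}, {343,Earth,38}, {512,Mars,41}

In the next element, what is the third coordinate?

42

Third coordinate: alternating steps +3, +1, +3, +1, …, so 30, 33, 34, 37, 38, 41 → 42.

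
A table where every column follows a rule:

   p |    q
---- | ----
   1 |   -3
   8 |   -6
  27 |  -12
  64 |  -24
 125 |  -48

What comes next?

216  -96

Column p: perfect cubes: 1³, 2³, 3³, …; 1, 8, 27, 64, 125 → 216.
Column q goes -3, -6, -12, -24, -48 → -96 (×2 each step).
Combining the parts gives 216  -96.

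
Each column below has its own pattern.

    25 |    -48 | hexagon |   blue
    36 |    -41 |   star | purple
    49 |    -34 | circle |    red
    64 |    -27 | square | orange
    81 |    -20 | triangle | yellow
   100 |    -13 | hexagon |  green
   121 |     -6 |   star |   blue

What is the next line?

First component: perfect squares: 5², 6², 7², …, so 25, 36, 49, 64, 81, 100, 121 → 144.
Second component: -48, -41, -34, -27, -20, -13, -6 → 1 (+7 each step).
Shape: repeats hexagon → star → circle → square → triangle, so hexagon, star, circle, square, triangle, hexagon, star → circle.
Colour — repeats blue → purple → red → orange → yellow → green: blue, purple, red, orange, yellow, green, blue → purple.
Combining the parts gives 144  1  circle  purple.

144  1  circle  purple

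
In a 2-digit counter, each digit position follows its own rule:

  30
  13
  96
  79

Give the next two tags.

52 then 35

First digit: −2 each step, mod 10, so 3, 1, 9, 7 → 5 → 3.
Second digit: 0, 3, 6, 9 → 2 → 5 (+3 each step, mod 10).
So the next two tags are 52 and 35.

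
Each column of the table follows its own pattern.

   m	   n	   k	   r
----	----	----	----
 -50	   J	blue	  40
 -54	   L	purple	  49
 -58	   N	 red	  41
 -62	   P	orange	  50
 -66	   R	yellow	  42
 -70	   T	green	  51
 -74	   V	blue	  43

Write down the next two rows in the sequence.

Column m — −4 each step: -50, -54, -58, -62, -66, -70, -74 → -78 → -82.
Column n: letters move forward 2 places in the alphabet; J, L, N, P, R, T, V → X → Z.
Column k: blue, purple, red, orange, yellow, green, blue → purple → red (repeats blue → purple → red → orange → yellow → green).
Column r: alternating steps +9, −8, +9, −8, …; 40, 49, 41, 50, 42, 51, 43 → 52 → 44.
Putting the parts together: -78  X  purple  52 and then -82  Z  red  44.

-78  X  purple  52; -82  Z  red  44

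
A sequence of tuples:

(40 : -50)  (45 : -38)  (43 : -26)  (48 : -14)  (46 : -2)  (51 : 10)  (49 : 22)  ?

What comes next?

(54 : 34)

First value — alternating steps +5, −2, +5, −2, …: 40, 45, 43, 48, 46, 51, 49 → 54.
Second value goes -50, -38, -26, -14, -2, 10, 22 → 34 (+12 each step).
Combining the parts gives (54 : 34).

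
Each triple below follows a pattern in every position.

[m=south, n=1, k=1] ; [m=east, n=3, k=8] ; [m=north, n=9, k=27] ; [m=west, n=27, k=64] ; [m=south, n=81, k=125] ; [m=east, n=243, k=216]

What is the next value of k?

K: 1, 8, 27, 64, 125, 216 → 343 (perfect cubes: 1³, 2³, 3³, …).

343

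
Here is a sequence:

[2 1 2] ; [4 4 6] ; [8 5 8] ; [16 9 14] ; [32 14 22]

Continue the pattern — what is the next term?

[64 23 36]

First value: ×2 each step, so 2, 4, 8, 16, 32 → 64.
Second value goes 1, 4, 5, 9, 14 → 23 (each term is the sum of the two before it).
Third value: each term is the sum of the two before it; 2, 6, 8, 14, 22 → 36.
Putting it together: [64 23 36].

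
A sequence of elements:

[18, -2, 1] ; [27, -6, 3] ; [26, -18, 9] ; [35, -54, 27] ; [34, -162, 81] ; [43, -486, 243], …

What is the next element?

First component: 18, 27, 26, 35, 34, 43 → 42 (alternating steps +9, −1, +9, −1, …).
For the second component, ×3 each step: -2, -6, -18, -54, -162, -486 → -1458.
Third component — ×3 each step: 1, 3, 9, 27, 81, 243 → 729.
So the next element is [42, -1458, 729].

[42, -1458, 729]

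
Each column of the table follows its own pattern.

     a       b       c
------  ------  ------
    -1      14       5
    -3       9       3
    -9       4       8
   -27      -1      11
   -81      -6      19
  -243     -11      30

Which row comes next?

Column a — ×3 each step: -1, -3, -9, -27, -81, -243 → -729.
Column b — −5 each step: 14, 9, 4, -1, -6, -11 → -16.
Column c — each term is the sum of the two before it: 5, 3, 8, 11, 19, 30 → 49.
So the next row is -729  -16  49.

-729  -16  49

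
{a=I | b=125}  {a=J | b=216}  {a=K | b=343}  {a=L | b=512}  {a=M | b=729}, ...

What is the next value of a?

N

A: letters move forward 1 place in the alphabet; I, J, K, L, M → N.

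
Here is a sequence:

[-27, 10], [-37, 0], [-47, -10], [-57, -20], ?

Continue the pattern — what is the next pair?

First component: −10 each step; -27, -37, -47, -57 → -67.
Second component: −10 each step; 10, 0, -10, -20 → -30.
So the next pair is [-67, -30].

[-67, -30]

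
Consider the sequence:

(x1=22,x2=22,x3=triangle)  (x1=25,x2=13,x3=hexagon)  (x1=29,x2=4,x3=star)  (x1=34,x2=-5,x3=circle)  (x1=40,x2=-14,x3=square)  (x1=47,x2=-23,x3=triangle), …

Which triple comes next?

(x1=55,x2=-32,x3=hexagon)

X1: 22, 25, 29, 34, 40, 47 → 55 (differences are 3, 4, 5, … (increasing by 1 each time)).
X2 — −9 each step: 22, 13, 4, -5, -14, -23 → -32.
X3: repeats triangle → hexagon → star → circle → square; triangle, hexagon, star, circle, square, triangle → hexagon.
Putting it together: (x1=55,x2=-32,x3=hexagon).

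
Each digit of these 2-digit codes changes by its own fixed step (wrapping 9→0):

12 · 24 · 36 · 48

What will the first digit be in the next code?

First digit: +1 each step, mod 10, so 1, 2, 3, 4 → 5.

5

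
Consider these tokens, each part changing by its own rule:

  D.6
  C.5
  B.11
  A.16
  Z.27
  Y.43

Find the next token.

For the letter, letters move back 1 place in the alphabet, wrapping A→Z: D, C, B, A, Z, Y → X.
Second component: each term is the sum of the two before it, so 6, 5, 11, 16, 27, 43 → 70.
Putting it together: X.70.

X.70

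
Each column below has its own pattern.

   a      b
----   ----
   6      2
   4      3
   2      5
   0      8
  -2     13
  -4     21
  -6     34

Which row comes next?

-8  55

Column a — −2 each step: 6, 4, 2, 0, -2, -4, -6 → -8.
Column b: 2, 3, 5, 8, 13, 21, 34 → 55 (each term is the sum of the two before it).
Combining the parts gives -8  55.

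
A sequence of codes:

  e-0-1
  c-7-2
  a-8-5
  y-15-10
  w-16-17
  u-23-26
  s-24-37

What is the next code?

q-31-50

Letter goes e, c, a, y, w, u, s → q (letters move back 2 places in the alphabet, wrapping A→Z).
For the second component, alternating steps +7, +1, +7, +1, …: 0, 7, 8, 15, 16, 23, 24 → 31.
Third component: differences are 1, 3, 5, … (increasing by 2 each time), so 1, 2, 5, 10, 17, 26, 37 → 50.
Putting it together: q-31-50.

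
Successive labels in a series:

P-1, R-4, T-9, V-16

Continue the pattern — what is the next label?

X-25

Letter: letters move forward 2 places in the alphabet; P, R, T, V → X.
Second component: perfect squares: 1², 2², 3², …; 1, 4, 9, 16 → 25.
Combining the parts gives X-25.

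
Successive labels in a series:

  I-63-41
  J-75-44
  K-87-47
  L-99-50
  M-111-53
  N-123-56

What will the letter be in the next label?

Letter goes I, J, K, L, M, N → O (letters move forward 1 place in the alphabet).

O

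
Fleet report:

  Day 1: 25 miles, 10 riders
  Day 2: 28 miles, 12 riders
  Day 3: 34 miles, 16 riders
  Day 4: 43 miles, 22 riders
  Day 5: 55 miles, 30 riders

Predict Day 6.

Miles: 25, 28, 34, 43, 55 → 70 (differences are 3, 6, 9, … (increasing by 3 each time)).
Riders — differences are 2, 4, 6, … (increasing by 2 each time): 10, 12, 16, 22, 30 → 40.
So the next record is 70 miles, 40 riders.

70 miles, 40 riders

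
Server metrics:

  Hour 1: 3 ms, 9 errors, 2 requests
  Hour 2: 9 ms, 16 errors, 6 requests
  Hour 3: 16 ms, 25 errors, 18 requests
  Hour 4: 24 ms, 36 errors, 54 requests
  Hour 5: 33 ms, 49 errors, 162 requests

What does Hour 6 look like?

43 ms, 64 errors, 486 requests

For the ms, differences are 6, 7, 8, … (increasing by 1 each time): 3, 9, 16, 24, 33 → 43.
Errors: perfect squares: 3², 4², 5², …; 9, 16, 25, 36, 49 → 64.
For the requests, ×3 each step: 2, 6, 18, 54, 162 → 486.
So the next line is 43 ms, 64 errors, 486 requests.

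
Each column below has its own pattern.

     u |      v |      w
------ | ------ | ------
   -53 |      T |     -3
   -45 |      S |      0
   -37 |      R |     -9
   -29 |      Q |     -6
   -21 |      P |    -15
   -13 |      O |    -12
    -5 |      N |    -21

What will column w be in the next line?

Column u: -53, -45, -37, -29, -21, -13, -5 → 3 (+8 each step).
Column v: letters move back 1 place in the alphabet; T, S, R, Q, P, O, N → M.
Column w goes -3, 0, -9, -6, -15, -12, -21 → -18 (alternating steps +3, −9, +3, −9, …).

-18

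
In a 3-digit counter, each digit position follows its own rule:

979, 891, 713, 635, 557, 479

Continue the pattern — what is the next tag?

First digit: −1 each step, mod 10, so 9, 8, 7, 6, 5, 4 → 3.
Second digit: +2 each step, mod 10; 7, 9, 1, 3, 5, 7 → 9.
Third digit goes 9, 1, 3, 5, 7, 9 → 1 (+2 each step, mod 10).
So the next tag is 391.

391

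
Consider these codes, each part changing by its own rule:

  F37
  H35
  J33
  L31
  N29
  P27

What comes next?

R25

Letter — letters move forward 2 places in the alphabet: F, H, J, L, N, P → R.
For the second component, −2 each step: 37, 35, 33, 31, 29, 27 → 25.
Combining the parts gives R25.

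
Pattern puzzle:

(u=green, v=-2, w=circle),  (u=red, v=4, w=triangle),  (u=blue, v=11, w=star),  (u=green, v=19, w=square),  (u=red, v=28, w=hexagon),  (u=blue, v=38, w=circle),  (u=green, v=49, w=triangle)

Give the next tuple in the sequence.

U — repeats green → red → blue: green, red, blue, green, red, blue, green → red.
V: differences are 6, 7, 8, … (increasing by 1 each time); -2, 4, 11, 19, 28, 38, 49 → 61.
For the w, repeats circle → triangle → star → square → hexagon: circle, triangle, star, square, hexagon, circle, triangle → star.
Combining the parts gives (u=red, v=61, w=star).

(u=red, v=61, w=star)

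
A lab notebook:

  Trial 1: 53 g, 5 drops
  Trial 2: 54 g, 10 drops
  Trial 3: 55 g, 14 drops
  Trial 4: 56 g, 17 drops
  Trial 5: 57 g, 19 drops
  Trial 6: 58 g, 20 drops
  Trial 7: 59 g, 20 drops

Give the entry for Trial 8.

60 g, 19 drops

G — +1 each step: 53, 54, 55, 56, 57, 58, 59 → 60.
Drops: 5, 10, 14, 17, 19, 20, 20 → 19 (differences are 5, 4, 3, … (decreasing by 1 each time)).
So the next line is 60 g, 19 drops.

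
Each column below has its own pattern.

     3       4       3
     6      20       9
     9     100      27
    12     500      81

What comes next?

15  2500  243

First component — +3 each step: 3, 6, 9, 12 → 15.
Second component: 4, 20, 100, 500 → 2500 (×5 each step).
For the third component, ×3 each step: 3, 9, 27, 81 → 243.
Putting it together: 15  2500  243.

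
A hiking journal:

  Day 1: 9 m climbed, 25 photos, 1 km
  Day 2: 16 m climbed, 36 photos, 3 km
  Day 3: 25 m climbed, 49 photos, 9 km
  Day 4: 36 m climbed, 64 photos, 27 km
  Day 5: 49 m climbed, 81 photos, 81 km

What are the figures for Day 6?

For the m climbed, perfect squares: 3², 4², 5², …: 9, 16, 25, 36, 49 → 64.
Photos goes 25, 36, 49, 64, 81 → 100 (perfect squares: 5², 6², 7², …).
Km — ×3 each step: 1, 3, 9, 27, 81 → 243.
Combining the parts gives 64 m climbed, 100 photos, 243 km.

64 m climbed, 100 photos, 243 km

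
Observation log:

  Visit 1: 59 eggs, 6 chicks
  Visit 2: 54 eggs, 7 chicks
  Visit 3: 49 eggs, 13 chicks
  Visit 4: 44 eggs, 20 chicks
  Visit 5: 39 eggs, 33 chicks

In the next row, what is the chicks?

53

For the chicks, each term is the sum of the two before it: 6, 7, 13, 20, 33 → 53.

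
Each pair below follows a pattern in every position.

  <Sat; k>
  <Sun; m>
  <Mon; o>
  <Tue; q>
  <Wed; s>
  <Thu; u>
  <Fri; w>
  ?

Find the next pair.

Day — runs through the weekdays Mon→Sun: Sat, Sun, Mon, Tue, Wed, Thu, Fri → Sat.
For the letter, letters move forward 2 places in the alphabet: k, m, o, q, s, u, w → y.
So the next pair is <Sat; y>.

<Sat; y>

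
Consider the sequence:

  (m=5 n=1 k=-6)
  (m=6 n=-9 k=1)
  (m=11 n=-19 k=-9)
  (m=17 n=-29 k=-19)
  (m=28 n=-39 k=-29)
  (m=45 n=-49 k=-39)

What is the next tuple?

(m=73 n=-59 k=-49)

M: each term is the sum of the two before it; 5, 6, 11, 17, 28, 45 → 73.
N: −10 each step, so 1, -9, -19, -29, -39, -49 → -59.
K — always the previous value of the n: -6, 1, -9, -19, -29, -39 → -49.
So the next tuple is (m=73 n=-59 k=-49).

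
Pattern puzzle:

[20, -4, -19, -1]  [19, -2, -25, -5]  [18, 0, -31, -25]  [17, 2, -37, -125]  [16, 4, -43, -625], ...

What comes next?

[15, 6, -49, -3125]

First slot: 20, 19, 18, 17, 16 → 15 (−1 each step).
Second slot — +2 each step: -4, -2, 0, 2, 4 → 6.
Third slot goes -19, -25, -31, -37, -43 → -49 (−6 each step).
For the fourth slot, ×5 each step: -1, -5, -25, -125, -625 → -3125.
Putting it together: [15, 6, -49, -3125].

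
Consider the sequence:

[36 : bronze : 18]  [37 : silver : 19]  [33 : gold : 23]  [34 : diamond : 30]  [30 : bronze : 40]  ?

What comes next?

[31 : silver : 53]

First coordinate — alternating steps +1, −4, +1, −4, …: 36, 37, 33, 34, 30 → 31.
Rank: repeats bronze → silver → gold → diamond; bronze, silver, gold, diamond, bronze → silver.
Third coordinate: differences are 1, 4, 7, … (increasing by 3 each time), so 18, 19, 23, 30, 40 → 53.
Putting it together: [31 : silver : 53].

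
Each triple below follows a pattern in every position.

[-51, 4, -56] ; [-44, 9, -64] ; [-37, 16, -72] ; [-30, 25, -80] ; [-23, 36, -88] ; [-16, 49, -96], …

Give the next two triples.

[-9, 64, -104], [-2, 81, -112]

For the first coordinate, +7 each step: -51, -44, -37, -30, -23, -16 → -9 → -2.
Second coordinate: perfect squares: 2², 3², 4², …, so 4, 9, 16, 25, 36, 49 → 64 → 81.
Third coordinate goes -56, -64, -72, -80, -88, -96 → -104 → -112 (−8 each step).
So the next two triples are [-9, 64, -104] and [-2, 81, -112].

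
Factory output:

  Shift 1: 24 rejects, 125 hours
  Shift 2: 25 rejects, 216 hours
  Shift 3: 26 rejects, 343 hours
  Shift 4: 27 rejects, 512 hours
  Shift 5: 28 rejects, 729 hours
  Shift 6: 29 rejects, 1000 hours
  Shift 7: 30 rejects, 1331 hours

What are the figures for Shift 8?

Rejects — +1 each step: 24, 25, 26, 27, 28, 29, 30 → 31.
Hours: perfect cubes: 5³, 6³, 7³, …; 125, 216, 343, 512, 729, 1000, 1331 → 1728.
Combining the parts gives 31 rejects, 1728 hours.

31 rejects, 1728 hours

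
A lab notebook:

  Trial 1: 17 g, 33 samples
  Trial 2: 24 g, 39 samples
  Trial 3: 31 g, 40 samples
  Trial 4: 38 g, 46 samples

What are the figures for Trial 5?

45 g, 47 samples

G: +7 each step, so 17, 24, 31, 38 → 45.
Samples: alternating steps +6, +1, +6, +1, …; 33, 39, 40, 46 → 47.
Putting it together: 45 g, 47 samples.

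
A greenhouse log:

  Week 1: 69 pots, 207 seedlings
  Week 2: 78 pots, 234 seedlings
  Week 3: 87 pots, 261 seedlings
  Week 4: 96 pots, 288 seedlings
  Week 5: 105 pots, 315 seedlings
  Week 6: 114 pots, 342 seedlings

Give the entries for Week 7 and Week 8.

123 pots, 369 seedlings; 132 pots, 396 seedlings

Pots: +9 each step; 69, 78, 87, 96, 105, 114 → 123 → 132.
Seedlings: always 3 × the pots, so 207, 234, 261, 288, 315, 342 → 369 → 396.
So the next two records are 123 pots, 369 seedlings and 132 pots, 396 seedlings.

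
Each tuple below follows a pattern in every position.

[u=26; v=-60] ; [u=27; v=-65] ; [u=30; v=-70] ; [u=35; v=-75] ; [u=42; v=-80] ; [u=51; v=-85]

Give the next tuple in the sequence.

[u=62; v=-90]

U: 26, 27, 30, 35, 42, 51 → 62 (differences are 1, 3, 5, … (increasing by 2 each time)).
V — −5 each step: -60, -65, -70, -75, -80, -85 → -90.
Putting it together: [u=62; v=-90].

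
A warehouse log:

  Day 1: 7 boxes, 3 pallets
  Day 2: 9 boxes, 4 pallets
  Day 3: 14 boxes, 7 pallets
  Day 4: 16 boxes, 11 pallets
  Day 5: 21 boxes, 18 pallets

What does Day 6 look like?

Boxes: alternating steps +2, +5, +2, +5, …; 7, 9, 14, 16, 21 → 23.
Pallets: 3, 4, 7, 11, 18 → 29 (each term is the sum of the two before it).
Putting it together: 23 boxes, 29 pallets.

23 boxes, 29 pallets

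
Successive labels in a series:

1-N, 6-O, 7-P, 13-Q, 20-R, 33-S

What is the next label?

53-T

First component: each term is the sum of the two before it; 1, 6, 7, 13, 20, 33 → 53.
Letter goes N, O, P, Q, R, S → T (letters move forward 1 place in the alphabet).
Combining the parts gives 53-T.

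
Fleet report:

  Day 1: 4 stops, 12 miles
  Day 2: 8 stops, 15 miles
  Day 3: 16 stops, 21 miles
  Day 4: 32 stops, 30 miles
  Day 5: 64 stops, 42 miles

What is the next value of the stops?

Stops goes 4, 8, 16, 32, 64 → 128 (×2 each step).

128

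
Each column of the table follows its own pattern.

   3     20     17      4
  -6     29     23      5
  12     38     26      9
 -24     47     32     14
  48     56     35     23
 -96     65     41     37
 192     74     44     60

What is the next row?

-384  83  50  97

First component: ×(-2) each step; 3, -6, 12, -24, 48, -96, 192 → -384.
Second component: +9 each step; 20, 29, 38, 47, 56, 65, 74 → 83.
Third component — alternating steps +6, +3, +6, +3, …: 17, 23, 26, 32, 35, 41, 44 → 50.
Fourth component: each term is the sum of the two before it; 4, 5, 9, 14, 23, 37, 60 → 97.
Combining the parts gives -384  83  50  97.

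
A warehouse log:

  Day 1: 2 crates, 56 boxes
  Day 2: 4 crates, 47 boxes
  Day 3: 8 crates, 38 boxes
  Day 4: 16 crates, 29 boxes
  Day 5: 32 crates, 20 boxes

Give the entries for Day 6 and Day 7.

64 crates, 11 boxes; 128 crates, 2 boxes

Crates goes 2, 4, 8, 16, 32 → 64 → 128 (×2 each step).
Boxes: −9 each step; 56, 47, 38, 29, 20 → 11 → 2.
So the next two rows are 64 crates, 11 boxes and 128 crates, 2 boxes.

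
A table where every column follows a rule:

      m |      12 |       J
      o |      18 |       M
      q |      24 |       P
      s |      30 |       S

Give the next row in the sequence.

First letter — letters move forward 2 places in the alphabet: m, o, q, s → u.
Second component — +6 each step: 12, 18, 24, 30 → 36.
Second letter — letters move forward 3 places in the alphabet: J, M, P, S → V.
So the next row is u  36  V.

u  36  V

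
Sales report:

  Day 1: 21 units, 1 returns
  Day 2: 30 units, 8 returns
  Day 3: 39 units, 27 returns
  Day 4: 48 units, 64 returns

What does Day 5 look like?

57 units, 125 returns

For the units, +9 each step: 21, 30, 39, 48 → 57.
Returns: perfect cubes: 1³, 2³, 3³, …, so 1, 8, 27, 64 → 125.
So the next line is 57 units, 125 returns.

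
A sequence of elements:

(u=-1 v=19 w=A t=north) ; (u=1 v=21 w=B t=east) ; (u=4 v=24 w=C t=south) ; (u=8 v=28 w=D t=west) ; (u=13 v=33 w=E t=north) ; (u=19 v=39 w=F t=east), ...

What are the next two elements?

(u=26 v=46 w=G t=south), (u=34 v=54 w=H t=west)

For the u, differences are 2, 3, 4, … (increasing by 1 each time): -1, 1, 4, 8, 13, 19 → 26 → 34.
For the v, differences are 2, 3, 4, … (increasing by 1 each time): 19, 21, 24, 28, 33, 39 → 46 → 54.
W goes A, B, C, D, E, F → G → H (letters move forward 1 place in the alphabet).
For the t, repeats north → east → south → west: north, east, south, west, north, east → south → west.
Putting the parts together: (u=26 v=46 w=G t=south) and then (u=34 v=54 w=H t=west).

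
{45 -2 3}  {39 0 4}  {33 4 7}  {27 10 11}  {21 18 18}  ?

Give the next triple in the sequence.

First component goes 45, 39, 33, 27, 21 → 15 (−6 each step).
Second component: -2, 0, 4, 10, 18 → 28 (differences are 2, 4, 6, … (increasing by 2 each time)).
Third component: 3, 4, 7, 11, 18 → 29 (each term is the sum of the two before it).
Putting it together: {15 28 29}.

{15 28 29}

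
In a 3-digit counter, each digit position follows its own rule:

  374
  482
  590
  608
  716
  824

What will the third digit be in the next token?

Third digit goes 4, 2, 0, 8, 6, 4 → 2 (−2 each step, mod 10).

2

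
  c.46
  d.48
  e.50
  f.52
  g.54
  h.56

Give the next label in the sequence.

i.58

For the letter, letters move forward 1 place in the alphabet: c, d, e, f, g, h → i.
Second component goes 46, 48, 50, 52, 54, 56 → 58 (+2 each step).
Combining the parts gives i.58.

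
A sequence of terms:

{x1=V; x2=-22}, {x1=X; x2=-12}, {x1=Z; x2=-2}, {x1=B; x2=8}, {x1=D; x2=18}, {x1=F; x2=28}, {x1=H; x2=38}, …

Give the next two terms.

X1 — letters move forward 2 places in the alphabet, wrapping Z→A: V, X, Z, B, D, F, H → J → L.
X2 goes -22, -12, -2, 8, 18, 28, 38 → 48 → 58 (+10 each step).
Putting the parts together: {x1=J; x2=48} and then {x1=L; x2=58}.

{x1=J; x2=48}, {x1=L; x2=58}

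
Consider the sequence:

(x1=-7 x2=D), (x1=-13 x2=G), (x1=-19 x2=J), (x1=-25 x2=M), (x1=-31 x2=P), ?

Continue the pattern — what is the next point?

For the x1, −6 each step: -7, -13, -19, -25, -31 → -37.
X2 goes D, G, J, M, P → S (letters move forward 3 places in the alphabet).
Combining the parts gives (x1=-37 x2=S).

(x1=-37 x2=S)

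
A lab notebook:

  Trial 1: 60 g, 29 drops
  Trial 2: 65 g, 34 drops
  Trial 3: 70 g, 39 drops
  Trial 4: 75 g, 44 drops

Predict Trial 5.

80 g, 49 drops

G: 60, 65, 70, 75 → 80 (+5 each step).
For the drops, +5 each step: 29, 34, 39, 44 → 49.
Putting it together: 80 g, 49 drops.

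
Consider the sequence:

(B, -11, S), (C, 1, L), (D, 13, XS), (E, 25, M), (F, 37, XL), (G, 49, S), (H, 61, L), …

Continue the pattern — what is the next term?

(I, 73, XS)

Letter: B, C, D, E, F, G, H → I (letters move forward 1 place in the alphabet).
Second value: +12 each step; -11, 1, 13, 25, 37, 49, 61 → 73.
Size: S, L, XS, M, XL, S, L → XS (repeats S → L → XS → M → XL).
Putting it together: (I, 73, XS).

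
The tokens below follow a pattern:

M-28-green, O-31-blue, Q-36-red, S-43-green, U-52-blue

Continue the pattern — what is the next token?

Letter: M, O, Q, S, U → W (letters move forward 2 places in the alphabet).
Second component — differences are 3, 5, 7, … (increasing by 2 each time): 28, 31, 36, 43, 52 → 63.
Colour: green, blue, red, green, blue → red (repeats green → blue → red).
Putting it together: W-63-red.

W-63-red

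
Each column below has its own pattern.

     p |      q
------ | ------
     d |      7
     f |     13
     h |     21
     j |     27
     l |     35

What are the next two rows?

n  41; p  49

For the column p, letters move forward 2 places in the alphabet: d, f, h, j, l → n → p.
Column q goes 7, 13, 21, 27, 35 → 41 → 49 (alternating steps +6, +8, +6, +8, …).
So the next two rows are n  41 and p  49.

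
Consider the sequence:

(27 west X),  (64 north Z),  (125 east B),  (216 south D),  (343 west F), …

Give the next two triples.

(512 north H), (729 east J)

First component: 27, 64, 125, 216, 343 → 512 → 729 (perfect cubes: 3³, 4³, 5³, …).
Direction: west, north, east, south, west → north → east (repeats west → north → east → south).
Letter: X, Z, B, D, F → H → J (letters move forward 2 places in the alphabet, wrapping Z→A).
Putting the parts together: (512 north H) and then (729 east J).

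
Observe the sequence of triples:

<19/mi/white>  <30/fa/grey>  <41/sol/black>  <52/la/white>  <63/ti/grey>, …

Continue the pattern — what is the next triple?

First entry: +11 each step; 19, 30, 41, 52, 63 → 74.
Note: mi, fa, sol, la, ti → do (runs through the solfège scale do→ti).
Shade: repeats white → grey → black, so white, grey, black, white, grey → black.
Putting it together: <74/do/black>.

<74/do/black>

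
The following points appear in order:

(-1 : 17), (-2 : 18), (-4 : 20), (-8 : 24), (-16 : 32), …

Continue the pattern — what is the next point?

(-32 : 48)

First coordinate: ×2 each step, so -1, -2, -4, -8, -16 → -32.
Second coordinate goes 17, 18, 20, 24, 32 → 48 (together with the first coordinate always sums to 16).
So the next point is (-32 : 48).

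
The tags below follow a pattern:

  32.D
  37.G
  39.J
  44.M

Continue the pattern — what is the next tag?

46.P

First component goes 32, 37, 39, 44 → 46 (alternating steps +5, +2, +5, +2, …).
Letter: D, G, J, M → P (letters move forward 3 places in the alphabet).
Putting it together: 46.P.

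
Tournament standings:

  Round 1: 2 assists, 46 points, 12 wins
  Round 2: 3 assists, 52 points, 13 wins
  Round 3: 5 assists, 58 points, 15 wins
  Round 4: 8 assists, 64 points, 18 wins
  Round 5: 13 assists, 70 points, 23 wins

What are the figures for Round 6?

Assists goes 2, 3, 5, 8, 13 → 21 (each term is the sum of the two before it).
Points: 46, 52, 58, 64, 70 → 76 (+6 each step).
Wins: always 10 more than the assists; 12, 13, 15, 18, 23 → 31.
Combining the parts gives 21 assists, 76 points, 31 wins.

21 assists, 76 points, 31 wins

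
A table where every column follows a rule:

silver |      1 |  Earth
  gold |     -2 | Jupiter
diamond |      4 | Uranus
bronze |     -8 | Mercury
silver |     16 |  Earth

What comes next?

gold  -32  Jupiter

Rank: repeats silver → gold → diamond → bronze, so silver, gold, diamond, bronze, silver → gold.
Second component goes 1, -2, 4, -8, 16 → -32 (×(-2) each step).
Planet: repeats Earth → Jupiter → Uranus → Mercury; Earth, Jupiter, Uranus, Mercury, Earth → Jupiter.
Putting it together: gold  -32  Jupiter.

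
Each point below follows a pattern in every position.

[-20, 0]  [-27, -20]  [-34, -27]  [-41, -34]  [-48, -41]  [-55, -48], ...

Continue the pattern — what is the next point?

[-62, -55]

For the first component, −7 each step: -20, -27, -34, -41, -48, -55 → -62.
Second component: 0, -20, -27, -34, -41, -48 → -55 (always the previous value of the first component).
So the next point is [-62, -55].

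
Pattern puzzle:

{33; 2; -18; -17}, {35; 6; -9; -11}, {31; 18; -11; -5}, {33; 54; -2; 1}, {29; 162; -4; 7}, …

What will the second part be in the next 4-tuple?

486

Second part goes 2, 6, 18, 54, 162 → 486 (×3 each step).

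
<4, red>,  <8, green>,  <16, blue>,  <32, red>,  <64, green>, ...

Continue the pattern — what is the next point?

<128, blue>

First coordinate: 4, 8, 16, 32, 64 → 128 (×2 each step).
Colour goes red, green, blue, red, green → blue (repeats red → green → blue).
Combining the parts gives <128, blue>.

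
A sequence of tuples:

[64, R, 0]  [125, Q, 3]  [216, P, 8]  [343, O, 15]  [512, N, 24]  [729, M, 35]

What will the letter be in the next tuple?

First slot: perfect cubes: 4³, 5³, 6³, …; 64, 125, 216, 343, 512, 729 → 1000.
Letter — letters move back 1 place in the alphabet: R, Q, P, O, N, M → L.
Third slot goes 0, 3, 8, 15, 24, 35 → 48 (differences are 3, 5, 7, … (increasing by 2 each time)).

L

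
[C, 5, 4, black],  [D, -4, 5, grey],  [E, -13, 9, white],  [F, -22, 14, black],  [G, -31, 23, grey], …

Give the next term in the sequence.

[H, -40, 37, white]

Letter goes C, D, E, F, G → H (letters move forward 1 place in the alphabet).
Second part: −9 each step, so 5, -4, -13, -22, -31 → -40.
Third part goes 4, 5, 9, 14, 23 → 37 (each term is the sum of the two before it).
Shade goes black, grey, white, black, grey → white (repeats black → grey → white).
Putting it together: [H, -40, 37, white].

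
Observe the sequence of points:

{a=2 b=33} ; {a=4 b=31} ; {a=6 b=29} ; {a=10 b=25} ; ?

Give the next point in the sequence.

{a=16 b=19}

A: each term is the sum of the two before it, so 2, 4, 6, 10 → 16.
B goes 33, 31, 29, 25 → 19 (together with the a always sums to 35).
Putting it together: {a=16 b=19}.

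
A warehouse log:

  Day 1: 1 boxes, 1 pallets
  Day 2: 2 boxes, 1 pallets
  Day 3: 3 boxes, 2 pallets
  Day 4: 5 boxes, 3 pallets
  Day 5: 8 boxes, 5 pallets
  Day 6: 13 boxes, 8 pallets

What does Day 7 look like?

21 boxes, 13 pallets

Boxes — each term is the sum of the two before it: 1, 2, 3, 5, 8, 13 → 21.
Pallets goes 1, 1, 2, 3, 5, 8 → 13 (always the previous value of the boxes).
Putting it together: 21 boxes, 13 pallets.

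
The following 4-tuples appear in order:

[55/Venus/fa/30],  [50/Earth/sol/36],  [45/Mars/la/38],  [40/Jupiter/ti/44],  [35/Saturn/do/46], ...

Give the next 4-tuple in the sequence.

[30/Uranus/re/52]

First component: −5 each step, so 55, 50, 45, 40, 35 → 30.
Planet: runs through the planets Mercury→Neptune, so Venus, Earth, Mars, Jupiter, Saturn → Uranus.
Note: runs through the solfège scale do→ti; fa, sol, la, ti, do → re.
For the fourth component, alternating steps +6, +2, +6, +2, …: 30, 36, 38, 44, 46 → 52.
Putting it together: [30/Uranus/re/52].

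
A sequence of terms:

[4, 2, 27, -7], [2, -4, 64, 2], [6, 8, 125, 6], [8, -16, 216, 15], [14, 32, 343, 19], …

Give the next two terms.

[22, -64, 512, 28], [36, 128, 729, 32]

First entry: each term is the sum of the two before it; 4, 2, 6, 8, 14 → 22 → 36.
Second entry: ×(-2) each step, so 2, -4, 8, -16, 32 → -64 → 128.
Third entry: 27, 64, 125, 216, 343 → 512 → 729 (perfect cubes: 3³, 4³, 5³, …).
Fourth entry: -7, 2, 6, 15, 19 → 28 → 32 (alternating steps +9, +4, +9, +4, …).
Putting the parts together: [22, -64, 512, 28] and then [36, 128, 729, 32].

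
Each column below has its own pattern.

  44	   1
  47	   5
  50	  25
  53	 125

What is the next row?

56  625

First component: 44, 47, 50, 53 → 56 (+3 each step).
For the second component, ×5 each step: 1, 5, 25, 125 → 625.
Combining the parts gives 56  625.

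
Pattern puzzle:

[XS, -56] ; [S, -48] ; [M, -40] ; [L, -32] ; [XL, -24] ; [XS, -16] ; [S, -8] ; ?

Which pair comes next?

[M, 0]

Size — repeats XS → S → M → L → XL: XS, S, M, L, XL, XS, S → M.
Second part — +8 each step: -56, -48, -40, -32, -24, -16, -8 → 0.
Combining the parts gives [M, 0].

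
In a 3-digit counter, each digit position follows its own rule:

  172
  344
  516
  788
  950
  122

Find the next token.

394

First digit: 1, 3, 5, 7, 9, 1 → 3 (+2 each step, mod 10).
Second digit: −3 each step, mod 10; 7, 4, 1, 8, 5, 2 → 9.
Third digit: 2, 4, 6, 8, 0, 2 → 4 (+2 each step, mod 10).
Combining the parts gives 394.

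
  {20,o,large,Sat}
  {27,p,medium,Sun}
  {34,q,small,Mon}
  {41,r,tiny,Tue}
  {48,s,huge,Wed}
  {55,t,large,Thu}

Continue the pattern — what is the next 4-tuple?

{62,u,medium,Fri}

First part: +7 each step, so 20, 27, 34, 41, 48, 55 → 62.
Letter goes o, p, q, r, s, t → u (letters move forward 1 place in the alphabet).
Size: repeats large → medium → small → tiny → huge, so large, medium, small, tiny, huge, large → medium.
Day goes Sat, Sun, Mon, Tue, Wed, Thu → Fri (runs through the weekdays Mon→Sun).
So the next 4-tuple is {62,u,medium,Fri}.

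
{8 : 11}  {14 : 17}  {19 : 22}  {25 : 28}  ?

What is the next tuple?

First slot: 8, 14, 19, 25 → 30 (alternating steps +6, +5, +6, +5, …).
For the second slot, always 3 more than the first slot: 11, 17, 22, 28 → 33.
So the next tuple is {30 : 33}.

{30 : 33}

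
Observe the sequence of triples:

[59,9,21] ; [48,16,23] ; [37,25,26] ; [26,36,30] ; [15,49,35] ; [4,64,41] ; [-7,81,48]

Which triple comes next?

First slot: −11 each step; 59, 48, 37, 26, 15, 4, -7 → -18.
Second slot: 9, 16, 25, 36, 49, 64, 81 → 100 (perfect squares: 3², 4², 5², …).
Third slot: differences are 2, 3, 4, … (increasing by 1 each time); 21, 23, 26, 30, 35, 41, 48 → 56.
Combining the parts gives [-18,100,56].

[-18,100,56]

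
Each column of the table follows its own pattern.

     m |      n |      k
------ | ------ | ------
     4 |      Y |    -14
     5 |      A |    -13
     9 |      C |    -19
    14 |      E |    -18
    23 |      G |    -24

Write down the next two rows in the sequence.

Column m: each term is the sum of the two before it; 4, 5, 9, 14, 23 → 37 → 60.
Column n: letters move forward 2 places in the alphabet, wrapping Z→A, so Y, A, C, E, G → I → K.
For the column k, alternating steps +1, −6, +1, −6, …: -14, -13, -19, -18, -24 → -23 → -29.
So the next two rows are 37  I  -23 and 60  K  -29.

37  I  -23; 60  K  -29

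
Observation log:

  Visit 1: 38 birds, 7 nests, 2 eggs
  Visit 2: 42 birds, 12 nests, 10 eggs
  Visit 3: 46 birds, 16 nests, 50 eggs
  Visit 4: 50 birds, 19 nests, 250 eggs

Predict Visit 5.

54 birds, 21 nests, 1250 eggs

For the birds, +4 each step: 38, 42, 46, 50 → 54.
Nests: differences are 5, 4, 3, … (decreasing by 1 each time); 7, 12, 16, 19 → 21.
Eggs goes 2, 10, 50, 250 → 1250 (×5 each step).
So the next line is 54 birds, 21 nests, 1250 eggs.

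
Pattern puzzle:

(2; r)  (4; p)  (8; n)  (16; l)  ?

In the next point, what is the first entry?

First entry: 2, 4, 8, 16 → 32 (×2 each step).

32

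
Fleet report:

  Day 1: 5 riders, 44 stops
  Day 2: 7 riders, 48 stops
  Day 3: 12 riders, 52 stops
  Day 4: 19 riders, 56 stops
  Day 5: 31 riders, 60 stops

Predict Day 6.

Riders — each term is the sum of the two before it: 5, 7, 12, 19, 31 → 50.
Stops — +4 each step: 44, 48, 52, 56, 60 → 64.
Putting it together: 50 riders, 64 stops.

50 riders, 64 stops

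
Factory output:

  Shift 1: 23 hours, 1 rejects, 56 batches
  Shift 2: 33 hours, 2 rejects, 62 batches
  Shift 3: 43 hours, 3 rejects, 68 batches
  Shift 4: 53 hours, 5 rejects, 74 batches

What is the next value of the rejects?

Rejects: each term is the sum of the two before it, so 1, 2, 3, 5 → 8.

8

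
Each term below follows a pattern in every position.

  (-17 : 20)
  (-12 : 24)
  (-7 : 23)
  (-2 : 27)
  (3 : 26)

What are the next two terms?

(8 : 30), (13 : 29)

First component: +5 each step; -17, -12, -7, -2, 3 → 8 → 13.
Second component goes 20, 24, 23, 27, 26 → 30 → 29 (alternating steps +4, −1, +4, −1, …).
So the next two terms are (8 : 30) and (13 : 29).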